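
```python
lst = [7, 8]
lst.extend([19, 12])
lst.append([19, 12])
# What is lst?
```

After line 1: lst = [7, 8]
After line 2 (extend unpacks [19, 12]): lst = [7, 8, 19, 12]
After line 3 (append adds [19, 12] as single element): lst = [7, 8, 19, 12, [19, 12]]

[7, 8, 19, 12, [19, 12]]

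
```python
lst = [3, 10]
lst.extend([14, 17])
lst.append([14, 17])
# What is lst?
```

After line 1: lst = [3, 10]
After line 2 (extend unpacks [14, 17]): lst = [3, 10, 14, 17]
After line 3 (append adds [14, 17] as single element): lst = [3, 10, 14, 17, [14, 17]]

[3, 10, 14, 17, [14, 17]]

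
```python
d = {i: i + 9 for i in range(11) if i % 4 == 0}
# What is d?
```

{0: 9, 4: 13, 8: 17}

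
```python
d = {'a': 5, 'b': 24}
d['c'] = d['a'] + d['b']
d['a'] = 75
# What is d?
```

After line 1: d = {'a': 5, 'b': 24}
After line 2 (d['c'] = 5 + 24): d = {'a': 5, 'b': 24, 'c': 29}
After line 3: d = {'a': 75, 'b': 24, 'c': 29}

{'a': 75, 'b': 24, 'c': 29}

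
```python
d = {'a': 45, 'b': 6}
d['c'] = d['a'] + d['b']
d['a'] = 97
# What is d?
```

After line 1: d = {'a': 45, 'b': 6}
After line 2 (d['c'] = 45 + 6): d = {'a': 45, 'b': 6, 'c': 51}
After line 3: d = {'a': 97, 'b': 6, 'c': 51}

{'a': 97, 'b': 6, 'c': 51}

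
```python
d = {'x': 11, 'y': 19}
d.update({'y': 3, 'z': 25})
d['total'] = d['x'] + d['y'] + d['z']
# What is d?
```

After line 1: d = {'x': 11, 'y': 19}
After line 2 (y overwritten, z added): d = {'x': 11, 'y': 3, 'z': 25}
After line 3 (total = 11 + 3 + 25 = 39): d = {'x': 11, 'y': 3, 'z': 25, 'total': 39}

{'x': 11, 'y': 3, 'z': 25, 'total': 39}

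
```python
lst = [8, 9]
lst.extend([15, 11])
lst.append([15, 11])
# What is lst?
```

After line 1: lst = [8, 9]
After line 2 (extend unpacks [15, 11]): lst = [8, 9, 15, 11]
After line 3 (append adds [15, 11] as single element): lst = [8, 9, 15, 11, [15, 11]]

[8, 9, 15, 11, [15, 11]]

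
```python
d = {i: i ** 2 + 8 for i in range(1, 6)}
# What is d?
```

{1: 9, 2: 12, 3: 17, 4: 24, 5: 33}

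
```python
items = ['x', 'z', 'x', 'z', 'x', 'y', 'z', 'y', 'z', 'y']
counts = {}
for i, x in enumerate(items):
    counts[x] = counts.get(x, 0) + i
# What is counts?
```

Initial: counts = {}, items = ['x', 'z', 'x', 'z', 'x', 'y', 'z', 'y', 'z', 'y']
i=0, x='x': counts = {'x': 0}
i=1, x='z': counts = {'x': 0, 'z': 1}
i=2, x='x': counts = {'x': 2, 'z': 1}
i=3, x='z': counts = {'x': 2, 'z': 4}
i=4, x='x': counts = {'x': 6, 'z': 4}
i=5, x='y': counts = {'x': 6, 'z': 4, 'y': 5}
i=6, x='z': counts = {'x': 6, 'z': 10, 'y': 5}
i=7, x='y': counts = {'x': 6, 'z': 10, 'y': 12}
i=8, x='z': counts = {'x': 6, 'z': 18, 'y': 12}
i=9, x='y': counts = {'x': 6, 'z': 18, 'y': 21}

{'x': 6, 'z': 18, 'y': 21}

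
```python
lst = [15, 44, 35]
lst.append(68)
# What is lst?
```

[15, 44, 35, 68]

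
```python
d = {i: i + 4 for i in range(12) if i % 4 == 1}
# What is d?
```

{1: 5, 5: 9, 9: 13}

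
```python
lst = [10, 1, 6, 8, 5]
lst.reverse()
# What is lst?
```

[5, 8, 6, 1, 10]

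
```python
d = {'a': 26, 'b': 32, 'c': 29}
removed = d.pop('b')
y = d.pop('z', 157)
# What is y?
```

After line 1: d = {'a': 26, 'b': 32, 'c': 29}
After line 2 (pop 'b' returns 32): d = {'a': 26, 'c': 29}, removed = 32
After line 3 (pop 'z' missing, returns default 157): d = {'a': 26, 'c': 29}, y = 157

157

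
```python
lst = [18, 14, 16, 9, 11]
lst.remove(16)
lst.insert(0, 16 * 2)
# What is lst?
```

After line 1: lst = [18, 14, 16, 9, 11]
After line 2 (remove first 16): lst = [18, 14, 9, 11]
After line 3 (insert 32 at index 0): lst = [32, 18, 14, 9, 11]

[32, 18, 14, 9, 11]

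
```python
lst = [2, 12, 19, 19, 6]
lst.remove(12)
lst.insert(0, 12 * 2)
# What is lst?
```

After line 1: lst = [2, 12, 19, 19, 6]
After line 2 (remove first 12): lst = [2, 19, 19, 6]
After line 3 (insert 24 at index 0): lst = [24, 2, 19, 19, 6]

[24, 2, 19, 19, 6]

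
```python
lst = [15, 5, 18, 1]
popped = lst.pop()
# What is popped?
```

1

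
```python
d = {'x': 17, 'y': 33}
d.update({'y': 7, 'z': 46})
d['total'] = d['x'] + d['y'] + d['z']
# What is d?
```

After line 1: d = {'x': 17, 'y': 33}
After line 2 (y overwritten, z added): d = {'x': 17, 'y': 7, 'z': 46}
After line 3 (total = 17 + 7 + 46 = 70): d = {'x': 17, 'y': 7, 'z': 46, 'total': 70}

{'x': 17, 'y': 7, 'z': 46, 'total': 70}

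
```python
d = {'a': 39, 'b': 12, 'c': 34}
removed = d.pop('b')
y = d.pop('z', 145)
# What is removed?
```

After line 1: d = {'a': 39, 'b': 12, 'c': 34}
After line 2 (pop 'b' returns 12): d = {'a': 39, 'c': 34}, removed = 12
After line 3 (pop 'z' missing, returns default 145): d = {'a': 39, 'c': 34}, y = 145

12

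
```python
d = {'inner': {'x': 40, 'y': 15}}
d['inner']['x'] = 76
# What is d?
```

After line 1: d = {'inner': {'x': 40, 'y': 15}}
After line 2 (inner x overwritten): d = {'inner': {'x': 76, 'y': 15}}

{'inner': {'x': 76, 'y': 15}}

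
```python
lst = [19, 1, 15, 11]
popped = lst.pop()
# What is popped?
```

11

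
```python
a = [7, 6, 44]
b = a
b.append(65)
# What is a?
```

After line 1: a = [7, 6, 44]
After line 2 (b = a is an alias, same object): a = [7, 6, 44], b = [7, 6, 44]
After line 3 (b.append mutates the shared list): a = [7, 6, 44, 65], b = [7, 6, 44, 65]

[7, 6, 44, 65]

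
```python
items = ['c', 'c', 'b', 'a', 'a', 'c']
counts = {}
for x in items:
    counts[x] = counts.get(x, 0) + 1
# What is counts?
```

Initial: counts = {}, items = ['c', 'c', 'b', 'a', 'a', 'c']
See 'c': counts = {'c': 1}
See 'c': counts = {'c': 2}
See 'b': counts = {'c': 2, 'b': 1}
See 'a': counts = {'c': 2, 'b': 1, 'a': 1}
See 'a': counts = {'c': 2, 'b': 1, 'a': 2}
See 'c': counts = {'c': 3, 'b': 1, 'a': 2}

{'c': 3, 'b': 1, 'a': 2}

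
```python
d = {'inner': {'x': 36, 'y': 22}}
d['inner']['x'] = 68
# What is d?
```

After line 1: d = {'inner': {'x': 36, 'y': 22}}
After line 2 (inner x overwritten): d = {'inner': {'x': 68, 'y': 22}}

{'inner': {'x': 68, 'y': 22}}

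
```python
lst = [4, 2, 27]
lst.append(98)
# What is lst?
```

[4, 2, 27, 98]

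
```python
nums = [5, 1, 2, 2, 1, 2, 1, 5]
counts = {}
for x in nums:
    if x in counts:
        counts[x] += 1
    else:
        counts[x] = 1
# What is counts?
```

Initial: counts = {}, nums = [5, 1, 2, 2, 1, 2, 1, 5]
See 5: counts = {5: 1}
See 1: counts = {5: 1, 1: 1}
See 2: counts = {5: 1, 1: 1, 2: 1}
See 2: counts = {5: 1, 1: 1, 2: 2}
See 1: counts = {5: 1, 1: 2, 2: 2}
See 2: counts = {5: 1, 1: 2, 2: 3}
See 1: counts = {5: 1, 1: 3, 2: 3}
See 5: counts = {5: 2, 1: 3, 2: 3}

{5: 2, 1: 3, 2: 3}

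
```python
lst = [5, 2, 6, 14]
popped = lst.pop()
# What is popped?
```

14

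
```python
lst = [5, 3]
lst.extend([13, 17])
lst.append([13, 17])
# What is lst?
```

After line 1: lst = [5, 3]
After line 2 (extend unpacks [13, 17]): lst = [5, 3, 13, 17]
After line 3 (append adds [13, 17] as single element): lst = [5, 3, 13, 17, [13, 17]]

[5, 3, 13, 17, [13, 17]]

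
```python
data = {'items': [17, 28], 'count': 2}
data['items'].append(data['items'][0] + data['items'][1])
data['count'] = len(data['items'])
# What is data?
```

After line 1: data = {'items': [17, 28], 'count': 2}
After line 2 (append 17 + 28 = 45): data = {'items': [17, 28, 45], 'count': 2}
After line 3 (count = len(items) = 3): data = {'items': [17, 28, 45], 'count': 3}

{'items': [17, 28, 45], 'count': 3}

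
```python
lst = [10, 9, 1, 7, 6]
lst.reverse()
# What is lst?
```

[6, 7, 1, 9, 10]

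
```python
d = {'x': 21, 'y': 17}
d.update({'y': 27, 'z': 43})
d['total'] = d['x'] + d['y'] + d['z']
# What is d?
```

After line 1: d = {'x': 21, 'y': 17}
After line 2 (y overwritten, z added): d = {'x': 21, 'y': 27, 'z': 43}
After line 3 (total = 21 + 27 + 43 = 91): d = {'x': 21, 'y': 27, 'z': 43, 'total': 91}

{'x': 21, 'y': 27, 'z': 43, 'total': 91}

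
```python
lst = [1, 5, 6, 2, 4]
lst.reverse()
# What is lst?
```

[4, 2, 6, 5, 1]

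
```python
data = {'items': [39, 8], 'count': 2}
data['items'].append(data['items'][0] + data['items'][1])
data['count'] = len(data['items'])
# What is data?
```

After line 1: data = {'items': [39, 8], 'count': 2}
After line 2 (append 39 + 8 = 47): data = {'items': [39, 8, 47], 'count': 2}
After line 3 (count = len(items) = 3): data = {'items': [39, 8, 47], 'count': 3}

{'items': [39, 8, 47], 'count': 3}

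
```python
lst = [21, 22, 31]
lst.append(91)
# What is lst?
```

[21, 22, 31, 91]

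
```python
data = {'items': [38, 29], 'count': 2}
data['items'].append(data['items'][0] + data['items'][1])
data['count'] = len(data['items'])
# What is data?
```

After line 1: data = {'items': [38, 29], 'count': 2}
After line 2 (append 38 + 29 = 67): data = {'items': [38, 29, 67], 'count': 2}
After line 3 (count = len(items) = 3): data = {'items': [38, 29, 67], 'count': 3}

{'items': [38, 29, 67], 'count': 3}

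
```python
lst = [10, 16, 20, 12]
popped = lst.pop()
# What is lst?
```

[10, 16, 20]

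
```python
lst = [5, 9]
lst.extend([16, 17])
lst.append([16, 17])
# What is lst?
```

After line 1: lst = [5, 9]
After line 2 (extend unpacks [16, 17]): lst = [5, 9, 16, 17]
After line 3 (append adds [16, 17] as single element): lst = [5, 9, 16, 17, [16, 17]]

[5, 9, 16, 17, [16, 17]]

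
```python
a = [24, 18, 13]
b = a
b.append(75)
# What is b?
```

After line 1: a = [24, 18, 13]
After line 2 (b = a is an alias, same object): a = [24, 18, 13], b = [24, 18, 13]
After line 3 (b.append mutates the shared list): a = [24, 18, 13, 75], b = [24, 18, 13, 75]

[24, 18, 13, 75]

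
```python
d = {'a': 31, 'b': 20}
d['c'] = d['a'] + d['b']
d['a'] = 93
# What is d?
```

After line 1: d = {'a': 31, 'b': 20}
After line 2 (d['c'] = 31 + 20): d = {'a': 31, 'b': 20, 'c': 51}
After line 3: d = {'a': 93, 'b': 20, 'c': 51}

{'a': 93, 'b': 20, 'c': 51}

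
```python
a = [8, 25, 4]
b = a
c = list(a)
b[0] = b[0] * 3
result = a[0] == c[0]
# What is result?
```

After line 1: a = [8, 25, 4]
After line 2 (b = a, alias): a = [8, 25, 4], b = [8, 25, 4]
After line 3 (c = list(a) is a copy, new object): c = [8, 25, 4]
After line 4 (b[0] = 8 * 3 = 24; mutates shared a/b): a = b = [24, 25, 4], c = [8, 25, 4]
After line 5 (a[0] = 24, c[0] = 8; result = False)

False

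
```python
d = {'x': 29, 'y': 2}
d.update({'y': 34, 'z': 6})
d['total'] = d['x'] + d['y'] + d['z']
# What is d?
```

After line 1: d = {'x': 29, 'y': 2}
After line 2 (y overwritten, z added): d = {'x': 29, 'y': 34, 'z': 6}
After line 3 (total = 29 + 34 + 6 = 69): d = {'x': 29, 'y': 34, 'z': 6, 'total': 69}

{'x': 29, 'y': 34, 'z': 6, 'total': 69}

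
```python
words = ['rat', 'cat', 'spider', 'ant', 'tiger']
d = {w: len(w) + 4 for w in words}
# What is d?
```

{'rat': 7, 'cat': 7, 'spider': 10, 'ant': 7, 'tiger': 9}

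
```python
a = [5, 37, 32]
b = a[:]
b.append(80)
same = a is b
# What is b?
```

After line 1: a = [5, 37, 32]
After line 2 (b = a[:] is a shallow copy, new object): a = [5, 37, 32], b = [5, 37, 32]
After line 3 (append only mutates b): a = [5, 37, 32], b = [5, 37, 32, 80]
After line 4 (same = a is b; different objects -> False): same = False

[5, 37, 32, 80]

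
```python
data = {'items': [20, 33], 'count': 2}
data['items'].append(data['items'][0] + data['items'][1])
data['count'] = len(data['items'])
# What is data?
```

After line 1: data = {'items': [20, 33], 'count': 2}
After line 2 (append 20 + 33 = 53): data = {'items': [20, 33, 53], 'count': 2}
After line 3 (count = len(items) = 3): data = {'items': [20, 33, 53], 'count': 3}

{'items': [20, 33, 53], 'count': 3}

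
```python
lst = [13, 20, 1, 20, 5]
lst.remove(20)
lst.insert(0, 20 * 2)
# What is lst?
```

After line 1: lst = [13, 20, 1, 20, 5]
After line 2 (remove first 20): lst = [13, 1, 20, 5]
After line 3 (insert 40 at index 0): lst = [40, 13, 1, 20, 5]

[40, 13, 1, 20, 5]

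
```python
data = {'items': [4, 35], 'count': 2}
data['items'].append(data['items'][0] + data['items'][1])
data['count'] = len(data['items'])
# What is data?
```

After line 1: data = {'items': [4, 35], 'count': 2}
After line 2 (append 4 + 35 = 39): data = {'items': [4, 35, 39], 'count': 2}
After line 3 (count = len(items) = 3): data = {'items': [4, 35, 39], 'count': 3}

{'items': [4, 35, 39], 'count': 3}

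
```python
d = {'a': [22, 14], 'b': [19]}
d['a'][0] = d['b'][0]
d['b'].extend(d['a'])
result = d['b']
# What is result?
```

After line 1: d = {'a': [22, 14], 'b': [19]}
After line 2 (a[0] = b[0] = 19): d = {'a': [19, 14], 'b': [19]}
After line 3 (b.extend(a) appends [19, 14]): d = {'a': [19, 14], 'b': [19, 19, 14]}
After line 4: result = d['b'] = [19, 19, 14]

[19, 19, 14]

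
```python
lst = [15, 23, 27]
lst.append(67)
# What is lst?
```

[15, 23, 27, 67]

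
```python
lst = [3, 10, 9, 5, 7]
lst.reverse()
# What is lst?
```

[7, 5, 9, 10, 3]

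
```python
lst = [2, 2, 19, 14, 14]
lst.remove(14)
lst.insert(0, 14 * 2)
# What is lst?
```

After line 1: lst = [2, 2, 19, 14, 14]
After line 2 (remove first 14): lst = [2, 2, 19, 14]
After line 3 (insert 28 at index 0): lst = [28, 2, 2, 19, 14]

[28, 2, 2, 19, 14]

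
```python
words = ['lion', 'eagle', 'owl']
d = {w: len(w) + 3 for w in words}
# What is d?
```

{'lion': 7, 'eagle': 8, 'owl': 6}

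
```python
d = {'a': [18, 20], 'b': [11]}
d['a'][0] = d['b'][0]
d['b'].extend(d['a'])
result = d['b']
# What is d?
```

After line 1: d = {'a': [18, 20], 'b': [11]}
After line 2 (a[0] = b[0] = 11): d = {'a': [11, 20], 'b': [11]}
After line 3 (b.extend(a) appends [11, 20]): d = {'a': [11, 20], 'b': [11, 11, 20]}
After line 4: result = d['b'] = [11, 11, 20]

{'a': [11, 20], 'b': [11, 11, 20]}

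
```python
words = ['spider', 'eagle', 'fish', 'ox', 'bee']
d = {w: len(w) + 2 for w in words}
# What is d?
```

{'spider': 8, 'eagle': 7, 'fish': 6, 'ox': 4, 'bee': 5}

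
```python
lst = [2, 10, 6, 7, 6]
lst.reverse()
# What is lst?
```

[6, 7, 6, 10, 2]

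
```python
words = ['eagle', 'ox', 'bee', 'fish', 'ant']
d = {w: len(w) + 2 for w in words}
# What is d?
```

{'eagle': 7, 'ox': 4, 'bee': 5, 'fish': 6, 'ant': 5}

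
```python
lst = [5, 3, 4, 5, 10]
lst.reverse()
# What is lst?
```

[10, 5, 4, 3, 5]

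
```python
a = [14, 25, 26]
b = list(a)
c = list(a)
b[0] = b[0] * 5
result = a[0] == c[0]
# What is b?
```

After line 1: a = [14, 25, 26]
After line 2 (b = list(a), copy): a = [14, 25, 26], b = [14, 25, 26]
After line 3 (c = list(a) is a copy, new object): c = [14, 25, 26]
After line 4 (b[0] = 14 * 5 = 70; only b mutates (copy)): a = [14, 25, 26], b = [70, 25, 26], c = [14, 25, 26]
After line 5 (a[0] = 14, c[0] = 14; result = True)

[70, 25, 26]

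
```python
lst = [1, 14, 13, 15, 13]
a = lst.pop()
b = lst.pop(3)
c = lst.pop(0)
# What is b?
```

After line 1: lst = [1, 14, 13, 15, 13]
After line 2 (pop() -> a = 13): lst = [1, 14, 13, 15]
After line 3 (pop(3) -> b = 15): lst = [1, 14, 13]
After line 4 (pop(0) -> c = 1): lst = [14, 13]

15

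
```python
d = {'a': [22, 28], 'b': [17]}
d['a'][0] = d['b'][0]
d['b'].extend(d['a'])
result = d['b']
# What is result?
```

After line 1: d = {'a': [22, 28], 'b': [17]}
After line 2 (a[0] = b[0] = 17): d = {'a': [17, 28], 'b': [17]}
After line 3 (b.extend(a) appends [17, 28]): d = {'a': [17, 28], 'b': [17, 17, 28]}
After line 4: result = d['b'] = [17, 17, 28]

[17, 17, 28]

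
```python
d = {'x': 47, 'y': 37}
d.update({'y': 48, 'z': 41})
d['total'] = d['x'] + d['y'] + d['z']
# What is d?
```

After line 1: d = {'x': 47, 'y': 37}
After line 2 (y overwritten, z added): d = {'x': 47, 'y': 48, 'z': 41}
After line 3 (total = 47 + 48 + 41 = 136): d = {'x': 47, 'y': 48, 'z': 41, 'total': 136}

{'x': 47, 'y': 48, 'z': 41, 'total': 136}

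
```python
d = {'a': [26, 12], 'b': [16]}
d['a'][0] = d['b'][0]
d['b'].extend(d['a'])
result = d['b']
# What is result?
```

After line 1: d = {'a': [26, 12], 'b': [16]}
After line 2 (a[0] = b[0] = 16): d = {'a': [16, 12], 'b': [16]}
After line 3 (b.extend(a) appends [16, 12]): d = {'a': [16, 12], 'b': [16, 16, 12]}
After line 4: result = d['b'] = [16, 16, 12]

[16, 16, 12]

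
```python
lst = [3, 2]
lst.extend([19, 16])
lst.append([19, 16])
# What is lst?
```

After line 1: lst = [3, 2]
After line 2 (extend unpacks [19, 16]): lst = [3, 2, 19, 16]
After line 3 (append adds [19, 16] as single element): lst = [3, 2, 19, 16, [19, 16]]

[3, 2, 19, 16, [19, 16]]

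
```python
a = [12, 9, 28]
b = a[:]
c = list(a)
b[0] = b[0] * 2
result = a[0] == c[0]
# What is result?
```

After line 1: a = [12, 9, 28]
After line 2 (b = a[:], copy): a = [12, 9, 28], b = [12, 9, 28]
After line 3 (c = list(a) is a copy, new object): c = [12, 9, 28]
After line 4 (b[0] = 12 * 2 = 24; only b mutates (copy)): a = [12, 9, 28], b = [24, 9, 28], c = [12, 9, 28]
After line 5 (a[0] = 12, c[0] = 12; result = True)

True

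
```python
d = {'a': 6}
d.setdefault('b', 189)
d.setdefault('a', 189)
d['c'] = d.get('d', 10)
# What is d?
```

After line 1: d = {'a': 6}
After line 2 (setdefault adds 'b'=189): d = {'a': 6, 'b': 189}
After line 3 (setdefault 'a' no-op, already exists): d = {'a': 6, 'b': 189}
After line 4 (get('d', 10) returns default since 'd' not in d): d = {'a': 6, 'b': 189, 'c': 10}

{'a': 6, 'b': 189, 'c': 10}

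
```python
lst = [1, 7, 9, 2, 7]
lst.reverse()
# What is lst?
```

[7, 2, 9, 7, 1]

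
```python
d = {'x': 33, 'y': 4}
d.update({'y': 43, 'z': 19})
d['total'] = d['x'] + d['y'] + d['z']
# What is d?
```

After line 1: d = {'x': 33, 'y': 4}
After line 2 (y overwritten, z added): d = {'x': 33, 'y': 43, 'z': 19}
After line 3 (total = 33 + 43 + 19 = 95): d = {'x': 33, 'y': 43, 'z': 19, 'total': 95}

{'x': 33, 'y': 43, 'z': 19, 'total': 95}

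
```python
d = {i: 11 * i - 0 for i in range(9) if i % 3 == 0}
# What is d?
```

{0: 0, 3: 33, 6: 66}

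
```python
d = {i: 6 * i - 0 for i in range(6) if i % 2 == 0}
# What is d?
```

{0: 0, 2: 12, 4: 24}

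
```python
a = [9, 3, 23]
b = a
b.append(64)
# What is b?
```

After line 1: a = [9, 3, 23]
After line 2 (b = a is an alias, same object): a = [9, 3, 23], b = [9, 3, 23]
After line 3 (b.append mutates the shared list): a = [9, 3, 23, 64], b = [9, 3, 23, 64]

[9, 3, 23, 64]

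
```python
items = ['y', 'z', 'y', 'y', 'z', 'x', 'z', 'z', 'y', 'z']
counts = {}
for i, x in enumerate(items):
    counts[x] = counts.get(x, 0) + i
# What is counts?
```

Initial: counts = {}, items = ['y', 'z', 'y', 'y', 'z', 'x', 'z', 'z', 'y', 'z']
i=0, x='y': counts = {'y': 0}
i=1, x='z': counts = {'y': 0, 'z': 1}
i=2, x='y': counts = {'y': 2, 'z': 1}
i=3, x='y': counts = {'y': 5, 'z': 1}
i=4, x='z': counts = {'y': 5, 'z': 5}
i=5, x='x': counts = {'y': 5, 'z': 5, 'x': 5}
i=6, x='z': counts = {'y': 5, 'z': 11, 'x': 5}
i=7, x='z': counts = {'y': 5, 'z': 18, 'x': 5}
i=8, x='y': counts = {'y': 13, 'z': 18, 'x': 5}
i=9, x='z': counts = {'y': 13, 'z': 27, 'x': 5}

{'y': 13, 'z': 27, 'x': 5}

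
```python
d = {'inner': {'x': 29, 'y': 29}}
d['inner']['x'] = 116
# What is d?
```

After line 1: d = {'inner': {'x': 29, 'y': 29}}
After line 2 (inner x overwritten): d = {'inner': {'x': 116, 'y': 29}}

{'inner': {'x': 116, 'y': 29}}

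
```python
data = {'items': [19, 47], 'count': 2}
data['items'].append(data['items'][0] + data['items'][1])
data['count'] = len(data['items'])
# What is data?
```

After line 1: data = {'items': [19, 47], 'count': 2}
After line 2 (append 19 + 47 = 66): data = {'items': [19, 47, 66], 'count': 2}
After line 3 (count = len(items) = 3): data = {'items': [19, 47, 66], 'count': 3}

{'items': [19, 47, 66], 'count': 3}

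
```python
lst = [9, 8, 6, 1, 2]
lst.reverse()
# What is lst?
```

[2, 1, 6, 8, 9]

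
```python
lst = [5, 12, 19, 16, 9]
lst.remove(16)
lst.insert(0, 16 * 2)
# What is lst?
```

After line 1: lst = [5, 12, 19, 16, 9]
After line 2 (remove first 16): lst = [5, 12, 19, 9]
After line 3 (insert 32 at index 0): lst = [32, 5, 12, 19, 9]

[32, 5, 12, 19, 9]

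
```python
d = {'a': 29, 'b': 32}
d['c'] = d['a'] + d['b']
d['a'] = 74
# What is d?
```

After line 1: d = {'a': 29, 'b': 32}
After line 2 (d['c'] = 29 + 32): d = {'a': 29, 'b': 32, 'c': 61}
After line 3: d = {'a': 74, 'b': 32, 'c': 61}

{'a': 74, 'b': 32, 'c': 61}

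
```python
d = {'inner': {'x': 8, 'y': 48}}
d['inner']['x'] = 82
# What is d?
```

After line 1: d = {'inner': {'x': 8, 'y': 48}}
After line 2 (inner x overwritten): d = {'inner': {'x': 82, 'y': 48}}

{'inner': {'x': 82, 'y': 48}}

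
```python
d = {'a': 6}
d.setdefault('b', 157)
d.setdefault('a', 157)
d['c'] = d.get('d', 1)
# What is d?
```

After line 1: d = {'a': 6}
After line 2 (setdefault adds 'b'=157): d = {'a': 6, 'b': 157}
After line 3 (setdefault 'a' no-op, already exists): d = {'a': 6, 'b': 157}
After line 4 (get('d', 1) returns default since 'd' not in d): d = {'a': 6, 'b': 157, 'c': 1}

{'a': 6, 'b': 157, 'c': 1}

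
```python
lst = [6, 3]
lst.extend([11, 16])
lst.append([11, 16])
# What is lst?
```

After line 1: lst = [6, 3]
After line 2 (extend unpacks [11, 16]): lst = [6, 3, 11, 16]
After line 3 (append adds [11, 16] as single element): lst = [6, 3, 11, 16, [11, 16]]

[6, 3, 11, 16, [11, 16]]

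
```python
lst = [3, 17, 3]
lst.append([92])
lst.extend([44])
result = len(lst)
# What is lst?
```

After line 1: lst = [3, 17, 3]
After line 2 (append adds [92] as single element): lst = [3, 17, 3, [92]]
After line 3 (extend unpacks [44], adds 44): lst = [3, 17, 3, [92], 44]
After line 4: result = len(lst) = 5

[3, 17, 3, [92], 44]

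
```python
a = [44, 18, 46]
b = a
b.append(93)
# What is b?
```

After line 1: a = [44, 18, 46]
After line 2 (b = a is an alias, same object): a = [44, 18, 46], b = [44, 18, 46]
After line 3 (b.append mutates the shared list): a = [44, 18, 46, 93], b = [44, 18, 46, 93]

[44, 18, 46, 93]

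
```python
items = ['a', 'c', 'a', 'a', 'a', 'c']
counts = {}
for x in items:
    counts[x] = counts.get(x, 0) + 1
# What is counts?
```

Initial: counts = {}, items = ['a', 'c', 'a', 'a', 'a', 'c']
See 'a': counts = {'a': 1}
See 'c': counts = {'a': 1, 'c': 1}
See 'a': counts = {'a': 2, 'c': 1}
See 'a': counts = {'a': 3, 'c': 1}
See 'a': counts = {'a': 4, 'c': 1}
See 'c': counts = {'a': 4, 'c': 2}

{'a': 4, 'c': 2}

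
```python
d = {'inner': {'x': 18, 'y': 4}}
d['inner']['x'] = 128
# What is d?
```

After line 1: d = {'inner': {'x': 18, 'y': 4}}
After line 2 (inner x overwritten): d = {'inner': {'x': 128, 'y': 4}}

{'inner': {'x': 128, 'y': 4}}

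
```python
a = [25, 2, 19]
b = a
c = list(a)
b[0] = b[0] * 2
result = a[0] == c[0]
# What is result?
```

After line 1: a = [25, 2, 19]
After line 2 (b = a, alias): a = [25, 2, 19], b = [25, 2, 19]
After line 3 (c = list(a) is a copy, new object): c = [25, 2, 19]
After line 4 (b[0] = 25 * 2 = 50; mutates shared a/b): a = b = [50, 2, 19], c = [25, 2, 19]
After line 5 (a[0] = 50, c[0] = 25; result = False)

False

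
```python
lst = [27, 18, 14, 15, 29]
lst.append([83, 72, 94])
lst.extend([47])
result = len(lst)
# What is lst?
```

After line 1: lst = [27, 18, 14, 15, 29]
After line 2 (append adds [83, 72, 94] as single element): lst = [27, 18, 14, 15, 29, [83, 72, 94]]
After line 3 (extend unpacks [47], adds 47): lst = [27, 18, 14, 15, 29, [83, 72, 94], 47]
After line 4: result = len(lst) = 7

[27, 18, 14, 15, 29, [83, 72, 94], 47]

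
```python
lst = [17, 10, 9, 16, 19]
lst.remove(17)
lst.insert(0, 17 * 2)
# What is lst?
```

After line 1: lst = [17, 10, 9, 16, 19]
After line 2 (remove first 17): lst = [10, 9, 16, 19]
After line 3 (insert 34 at index 0): lst = [34, 10, 9, 16, 19]

[34, 10, 9, 16, 19]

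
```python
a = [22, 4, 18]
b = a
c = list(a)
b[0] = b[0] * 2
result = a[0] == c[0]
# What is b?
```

After line 1: a = [22, 4, 18]
After line 2 (b = a, alias): a = [22, 4, 18], b = [22, 4, 18]
After line 3 (c = list(a) is a copy, new object): c = [22, 4, 18]
After line 4 (b[0] = 22 * 2 = 44; mutates shared a/b): a = b = [44, 4, 18], c = [22, 4, 18]
After line 5 (a[0] = 44, c[0] = 22; result = False)

[44, 4, 18]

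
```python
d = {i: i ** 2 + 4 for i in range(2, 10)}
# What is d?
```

{2: 8, 3: 13, 4: 20, 5: 29, 6: 40, 7: 53, 8: 68, 9: 85}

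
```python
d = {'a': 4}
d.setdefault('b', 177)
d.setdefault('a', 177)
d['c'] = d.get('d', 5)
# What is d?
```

After line 1: d = {'a': 4}
After line 2 (setdefault adds 'b'=177): d = {'a': 4, 'b': 177}
After line 3 (setdefault 'a' no-op, already exists): d = {'a': 4, 'b': 177}
After line 4 (get('d', 5) returns default since 'd' not in d): d = {'a': 4, 'b': 177, 'c': 5}

{'a': 4, 'b': 177, 'c': 5}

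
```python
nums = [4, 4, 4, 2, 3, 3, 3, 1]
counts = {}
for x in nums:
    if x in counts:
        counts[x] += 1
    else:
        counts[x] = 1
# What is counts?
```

Initial: counts = {}, nums = [4, 4, 4, 2, 3, 3, 3, 1]
See 4: counts = {4: 1}
See 4: counts = {4: 2}
See 4: counts = {4: 3}
See 2: counts = {4: 3, 2: 1}
See 3: counts = {4: 3, 2: 1, 3: 1}
See 3: counts = {4: 3, 2: 1, 3: 2}
See 3: counts = {4: 3, 2: 1, 3: 3}
See 1: counts = {4: 3, 2: 1, 3: 3, 1: 1}

{4: 3, 2: 1, 3: 3, 1: 1}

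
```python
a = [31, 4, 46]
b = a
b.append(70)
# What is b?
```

After line 1: a = [31, 4, 46]
After line 2 (b = a is an alias, same object): a = [31, 4, 46], b = [31, 4, 46]
After line 3 (b.append mutates the shared list): a = [31, 4, 46, 70], b = [31, 4, 46, 70]

[31, 4, 46, 70]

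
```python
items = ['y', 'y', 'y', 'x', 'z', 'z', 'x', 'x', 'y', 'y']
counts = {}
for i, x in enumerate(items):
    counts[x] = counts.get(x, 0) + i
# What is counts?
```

Initial: counts = {}, items = ['y', 'y', 'y', 'x', 'z', 'z', 'x', 'x', 'y', 'y']
i=0, x='y': counts = {'y': 0}
i=1, x='y': counts = {'y': 1}
i=2, x='y': counts = {'y': 3}
i=3, x='x': counts = {'y': 3, 'x': 3}
i=4, x='z': counts = {'y': 3, 'x': 3, 'z': 4}
i=5, x='z': counts = {'y': 3, 'x': 3, 'z': 9}
i=6, x='x': counts = {'y': 3, 'x': 9, 'z': 9}
i=7, x='x': counts = {'y': 3, 'x': 16, 'z': 9}
i=8, x='y': counts = {'y': 11, 'x': 16, 'z': 9}
i=9, x='y': counts = {'y': 20, 'x': 16, 'z': 9}

{'y': 20, 'x': 16, 'z': 9}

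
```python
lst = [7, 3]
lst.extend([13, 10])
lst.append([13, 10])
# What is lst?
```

After line 1: lst = [7, 3]
After line 2 (extend unpacks [13, 10]): lst = [7, 3, 13, 10]
After line 3 (append adds [13, 10] as single element): lst = [7, 3, 13, 10, [13, 10]]

[7, 3, 13, 10, [13, 10]]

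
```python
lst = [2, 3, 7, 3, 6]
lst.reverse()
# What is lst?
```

[6, 3, 7, 3, 2]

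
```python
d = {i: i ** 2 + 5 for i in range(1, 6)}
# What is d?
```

{1: 6, 2: 9, 3: 14, 4: 21, 5: 30}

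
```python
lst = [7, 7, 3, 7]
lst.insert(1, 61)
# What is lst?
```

[7, 61, 7, 3, 7]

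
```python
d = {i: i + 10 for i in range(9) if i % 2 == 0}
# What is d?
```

{0: 10, 2: 12, 4: 14, 6: 16, 8: 18}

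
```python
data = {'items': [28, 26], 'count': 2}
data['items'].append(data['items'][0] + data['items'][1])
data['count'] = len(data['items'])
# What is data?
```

After line 1: data = {'items': [28, 26], 'count': 2}
After line 2 (append 28 + 26 = 54): data = {'items': [28, 26, 54], 'count': 2}
After line 3 (count = len(items) = 3): data = {'items': [28, 26, 54], 'count': 3}

{'items': [28, 26, 54], 'count': 3}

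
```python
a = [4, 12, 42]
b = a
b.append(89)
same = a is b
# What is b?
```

After line 1: a = [4, 12, 42]
After line 2 (b = a is an alias, same object): a = [4, 12, 42], b = [4, 12, 42]
After line 3 (b.append mutates the shared list): a = [4, 12, 42, 89], b = [4, 12, 42, 89]
After line 4 (same = a is b; same object -> True): same = True

[4, 12, 42, 89]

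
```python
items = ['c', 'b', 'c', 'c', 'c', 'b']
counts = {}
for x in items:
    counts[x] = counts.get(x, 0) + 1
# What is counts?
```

Initial: counts = {}, items = ['c', 'b', 'c', 'c', 'c', 'b']
See 'c': counts = {'c': 1}
See 'b': counts = {'c': 1, 'b': 1}
See 'c': counts = {'c': 2, 'b': 1}
See 'c': counts = {'c': 3, 'b': 1}
See 'c': counts = {'c': 4, 'b': 1}
See 'b': counts = {'c': 4, 'b': 2}

{'c': 4, 'b': 2}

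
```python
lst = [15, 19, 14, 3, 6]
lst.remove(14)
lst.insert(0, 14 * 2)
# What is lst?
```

After line 1: lst = [15, 19, 14, 3, 6]
After line 2 (remove first 14): lst = [15, 19, 3, 6]
After line 3 (insert 28 at index 0): lst = [28, 15, 19, 3, 6]

[28, 15, 19, 3, 6]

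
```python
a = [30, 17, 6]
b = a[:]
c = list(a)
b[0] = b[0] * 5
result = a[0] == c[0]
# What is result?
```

After line 1: a = [30, 17, 6]
After line 2 (b = a[:], copy): a = [30, 17, 6], b = [30, 17, 6]
After line 3 (c = list(a) is a copy, new object): c = [30, 17, 6]
After line 4 (b[0] = 30 * 5 = 150; only b mutates (copy)): a = [30, 17, 6], b = [150, 17, 6], c = [30, 17, 6]
After line 5 (a[0] = 30, c[0] = 30; result = True)

True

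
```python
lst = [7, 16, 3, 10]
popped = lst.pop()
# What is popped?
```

10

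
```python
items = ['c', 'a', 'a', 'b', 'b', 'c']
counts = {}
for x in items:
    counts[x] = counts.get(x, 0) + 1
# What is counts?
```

Initial: counts = {}, items = ['c', 'a', 'a', 'b', 'b', 'c']
See 'c': counts = {'c': 1}
See 'a': counts = {'c': 1, 'a': 1}
See 'a': counts = {'c': 1, 'a': 2}
See 'b': counts = {'c': 1, 'a': 2, 'b': 1}
See 'b': counts = {'c': 1, 'a': 2, 'b': 2}
See 'c': counts = {'c': 2, 'a': 2, 'b': 2}

{'c': 2, 'a': 2, 'b': 2}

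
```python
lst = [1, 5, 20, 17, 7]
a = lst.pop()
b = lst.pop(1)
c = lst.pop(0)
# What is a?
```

After line 1: lst = [1, 5, 20, 17, 7]
After line 2 (pop() -> a = 7): lst = [1, 5, 20, 17]
After line 3 (pop(1) -> b = 5): lst = [1, 20, 17]
After line 4 (pop(0) -> c = 1): lst = [20, 17]

7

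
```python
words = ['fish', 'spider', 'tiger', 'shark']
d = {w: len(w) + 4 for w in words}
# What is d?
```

{'fish': 8, 'spider': 10, 'tiger': 9, 'shark': 9}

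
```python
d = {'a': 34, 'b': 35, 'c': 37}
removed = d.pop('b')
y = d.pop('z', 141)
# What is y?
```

After line 1: d = {'a': 34, 'b': 35, 'c': 37}
After line 2 (pop 'b' returns 35): d = {'a': 34, 'c': 37}, removed = 35
After line 3 (pop 'z' missing, returns default 141): d = {'a': 34, 'c': 37}, y = 141

141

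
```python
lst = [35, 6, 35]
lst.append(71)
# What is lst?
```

[35, 6, 35, 71]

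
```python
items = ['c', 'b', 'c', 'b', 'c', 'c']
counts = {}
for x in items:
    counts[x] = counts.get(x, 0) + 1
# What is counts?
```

Initial: counts = {}, items = ['c', 'b', 'c', 'b', 'c', 'c']
See 'c': counts = {'c': 1}
See 'b': counts = {'c': 1, 'b': 1}
See 'c': counts = {'c': 2, 'b': 1}
See 'b': counts = {'c': 2, 'b': 2}
See 'c': counts = {'c': 3, 'b': 2}
See 'c': counts = {'c': 4, 'b': 2}

{'c': 4, 'b': 2}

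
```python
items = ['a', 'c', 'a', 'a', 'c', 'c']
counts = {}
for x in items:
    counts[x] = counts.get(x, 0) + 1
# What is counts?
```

Initial: counts = {}, items = ['a', 'c', 'a', 'a', 'c', 'c']
See 'a': counts = {'a': 1}
See 'c': counts = {'a': 1, 'c': 1}
See 'a': counts = {'a': 2, 'c': 1}
See 'a': counts = {'a': 3, 'c': 1}
See 'c': counts = {'a': 3, 'c': 2}
See 'c': counts = {'a': 3, 'c': 3}

{'a': 3, 'c': 3}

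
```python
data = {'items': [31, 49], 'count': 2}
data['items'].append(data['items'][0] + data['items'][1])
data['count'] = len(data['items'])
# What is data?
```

After line 1: data = {'items': [31, 49], 'count': 2}
After line 2 (append 31 + 49 = 80): data = {'items': [31, 49, 80], 'count': 2}
After line 3 (count = len(items) = 3): data = {'items': [31, 49, 80], 'count': 3}

{'items': [31, 49, 80], 'count': 3}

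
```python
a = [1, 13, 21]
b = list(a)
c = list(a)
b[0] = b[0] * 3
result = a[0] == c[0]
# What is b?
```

After line 1: a = [1, 13, 21]
After line 2 (b = list(a), copy): a = [1, 13, 21], b = [1, 13, 21]
After line 3 (c = list(a) is a copy, new object): c = [1, 13, 21]
After line 4 (b[0] = 1 * 3 = 3; only b mutates (copy)): a = [1, 13, 21], b = [3, 13, 21], c = [1, 13, 21]
After line 5 (a[0] = 1, c[0] = 1; result = True)

[3, 13, 21]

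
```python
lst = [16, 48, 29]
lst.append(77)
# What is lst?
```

[16, 48, 29, 77]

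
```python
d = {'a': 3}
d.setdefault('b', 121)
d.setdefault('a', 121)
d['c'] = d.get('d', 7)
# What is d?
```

After line 1: d = {'a': 3}
After line 2 (setdefault adds 'b'=121): d = {'a': 3, 'b': 121}
After line 3 (setdefault 'a' no-op, already exists): d = {'a': 3, 'b': 121}
After line 4 (get('d', 7) returns default since 'd' not in d): d = {'a': 3, 'b': 121, 'c': 7}

{'a': 3, 'b': 121, 'c': 7}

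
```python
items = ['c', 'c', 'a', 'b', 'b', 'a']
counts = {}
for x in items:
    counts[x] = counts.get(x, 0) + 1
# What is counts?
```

Initial: counts = {}, items = ['c', 'c', 'a', 'b', 'b', 'a']
See 'c': counts = {'c': 1}
See 'c': counts = {'c': 2}
See 'a': counts = {'c': 2, 'a': 1}
See 'b': counts = {'c': 2, 'a': 1, 'b': 1}
See 'b': counts = {'c': 2, 'a': 1, 'b': 2}
See 'a': counts = {'c': 2, 'a': 2, 'b': 2}

{'c': 2, 'a': 2, 'b': 2}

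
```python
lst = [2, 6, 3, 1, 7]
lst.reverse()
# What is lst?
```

[7, 1, 3, 6, 2]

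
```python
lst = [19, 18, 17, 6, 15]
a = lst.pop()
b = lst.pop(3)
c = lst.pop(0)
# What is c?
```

After line 1: lst = [19, 18, 17, 6, 15]
After line 2 (pop() -> a = 15): lst = [19, 18, 17, 6]
After line 3 (pop(3) -> b = 6): lst = [19, 18, 17]
After line 4 (pop(0) -> c = 19): lst = [18, 17]

19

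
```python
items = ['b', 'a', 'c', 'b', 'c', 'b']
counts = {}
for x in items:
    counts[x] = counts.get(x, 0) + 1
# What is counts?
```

Initial: counts = {}, items = ['b', 'a', 'c', 'b', 'c', 'b']
See 'b': counts = {'b': 1}
See 'a': counts = {'b': 1, 'a': 1}
See 'c': counts = {'b': 1, 'a': 1, 'c': 1}
See 'b': counts = {'b': 2, 'a': 1, 'c': 1}
See 'c': counts = {'b': 2, 'a': 1, 'c': 2}
See 'b': counts = {'b': 3, 'a': 1, 'c': 2}

{'b': 3, 'a': 1, 'c': 2}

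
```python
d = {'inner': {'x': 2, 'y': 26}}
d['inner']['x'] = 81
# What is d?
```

After line 1: d = {'inner': {'x': 2, 'y': 26}}
After line 2 (inner x overwritten): d = {'inner': {'x': 81, 'y': 26}}

{'inner': {'x': 81, 'y': 26}}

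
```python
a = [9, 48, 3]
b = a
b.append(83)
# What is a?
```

After line 1: a = [9, 48, 3]
After line 2 (b = a is an alias, same object): a = [9, 48, 3], b = [9, 48, 3]
After line 3 (b.append mutates the shared list): a = [9, 48, 3, 83], b = [9, 48, 3, 83]

[9, 48, 3, 83]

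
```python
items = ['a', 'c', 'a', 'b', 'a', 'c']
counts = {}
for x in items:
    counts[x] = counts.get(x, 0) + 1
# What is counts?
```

Initial: counts = {}, items = ['a', 'c', 'a', 'b', 'a', 'c']
See 'a': counts = {'a': 1}
See 'c': counts = {'a': 1, 'c': 1}
See 'a': counts = {'a': 2, 'c': 1}
See 'b': counts = {'a': 2, 'c': 1, 'b': 1}
See 'a': counts = {'a': 3, 'c': 1, 'b': 1}
See 'c': counts = {'a': 3, 'c': 2, 'b': 1}

{'a': 3, 'c': 2, 'b': 1}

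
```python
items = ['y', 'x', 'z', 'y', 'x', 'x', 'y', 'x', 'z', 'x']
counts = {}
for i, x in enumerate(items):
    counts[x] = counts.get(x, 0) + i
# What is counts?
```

Initial: counts = {}, items = ['y', 'x', 'z', 'y', 'x', 'x', 'y', 'x', 'z', 'x']
i=0, x='y': counts = {'y': 0}
i=1, x='x': counts = {'y': 0, 'x': 1}
i=2, x='z': counts = {'y': 0, 'x': 1, 'z': 2}
i=3, x='y': counts = {'y': 3, 'x': 1, 'z': 2}
i=4, x='x': counts = {'y': 3, 'x': 5, 'z': 2}
i=5, x='x': counts = {'y': 3, 'x': 10, 'z': 2}
i=6, x='y': counts = {'y': 9, 'x': 10, 'z': 2}
i=7, x='x': counts = {'y': 9, 'x': 17, 'z': 2}
i=8, x='z': counts = {'y': 9, 'x': 17, 'z': 10}
i=9, x='x': counts = {'y': 9, 'x': 26, 'z': 10}

{'y': 9, 'x': 26, 'z': 10}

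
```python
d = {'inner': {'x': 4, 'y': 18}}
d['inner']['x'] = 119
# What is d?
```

After line 1: d = {'inner': {'x': 4, 'y': 18}}
After line 2 (inner x overwritten): d = {'inner': {'x': 119, 'y': 18}}

{'inner': {'x': 119, 'y': 18}}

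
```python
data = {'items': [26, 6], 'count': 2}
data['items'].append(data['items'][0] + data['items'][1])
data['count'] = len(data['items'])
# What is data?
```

After line 1: data = {'items': [26, 6], 'count': 2}
After line 2 (append 26 + 6 = 32): data = {'items': [26, 6, 32], 'count': 2}
After line 3 (count = len(items) = 3): data = {'items': [26, 6, 32], 'count': 3}

{'items': [26, 6, 32], 'count': 3}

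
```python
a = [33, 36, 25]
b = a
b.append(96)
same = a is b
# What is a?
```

After line 1: a = [33, 36, 25]
After line 2 (b = a is an alias, same object): a = [33, 36, 25], b = [33, 36, 25]
After line 3 (b.append mutates the shared list): a = [33, 36, 25, 96], b = [33, 36, 25, 96]
After line 4 (same = a is b; same object -> True): same = True

[33, 36, 25, 96]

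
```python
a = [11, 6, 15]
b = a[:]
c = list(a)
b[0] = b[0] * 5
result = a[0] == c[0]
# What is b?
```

After line 1: a = [11, 6, 15]
After line 2 (b = a[:], copy): a = [11, 6, 15], b = [11, 6, 15]
After line 3 (c = list(a) is a copy, new object): c = [11, 6, 15]
After line 4 (b[0] = 11 * 5 = 55; only b mutates (copy)): a = [11, 6, 15], b = [55, 6, 15], c = [11, 6, 15]
After line 5 (a[0] = 11, c[0] = 11; result = True)

[55, 6, 15]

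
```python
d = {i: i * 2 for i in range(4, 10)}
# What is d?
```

{4: 8, 5: 10, 6: 12, 7: 14, 8: 16, 9: 18}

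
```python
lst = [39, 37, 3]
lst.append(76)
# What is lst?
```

[39, 37, 3, 76]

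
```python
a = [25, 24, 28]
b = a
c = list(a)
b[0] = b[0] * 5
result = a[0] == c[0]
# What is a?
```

After line 1: a = [25, 24, 28]
After line 2 (b = a, alias): a = [25, 24, 28], b = [25, 24, 28]
After line 3 (c = list(a) is a copy, new object): c = [25, 24, 28]
After line 4 (b[0] = 25 * 5 = 125; mutates shared a/b): a = b = [125, 24, 28], c = [25, 24, 28]
After line 5 (a[0] = 125, c[0] = 25; result = False)

[125, 24, 28]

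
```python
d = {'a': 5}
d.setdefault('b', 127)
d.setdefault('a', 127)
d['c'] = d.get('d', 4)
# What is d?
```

After line 1: d = {'a': 5}
After line 2 (setdefault adds 'b'=127): d = {'a': 5, 'b': 127}
After line 3 (setdefault 'a' no-op, already exists): d = {'a': 5, 'b': 127}
After line 4 (get('d', 4) returns default since 'd' not in d): d = {'a': 5, 'b': 127, 'c': 4}

{'a': 5, 'b': 127, 'c': 4}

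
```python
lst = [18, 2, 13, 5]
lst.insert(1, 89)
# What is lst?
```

[18, 89, 2, 13, 5]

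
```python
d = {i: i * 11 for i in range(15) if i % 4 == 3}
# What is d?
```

{3: 33, 7: 77, 11: 121}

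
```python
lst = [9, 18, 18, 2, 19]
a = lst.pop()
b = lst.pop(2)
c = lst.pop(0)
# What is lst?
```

After line 1: lst = [9, 18, 18, 2, 19]
After line 2 (pop() -> a = 19): lst = [9, 18, 18, 2]
After line 3 (pop(2) -> b = 18): lst = [9, 18, 2]
After line 4 (pop(0) -> c = 9): lst = [18, 2]

[18, 2]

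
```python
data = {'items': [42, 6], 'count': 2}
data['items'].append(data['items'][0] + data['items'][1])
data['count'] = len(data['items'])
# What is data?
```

After line 1: data = {'items': [42, 6], 'count': 2}
After line 2 (append 42 + 6 = 48): data = {'items': [42, 6, 48], 'count': 2}
After line 3 (count = len(items) = 3): data = {'items': [42, 6, 48], 'count': 3}

{'items': [42, 6, 48], 'count': 3}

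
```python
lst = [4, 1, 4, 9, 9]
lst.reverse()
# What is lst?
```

[9, 9, 4, 1, 4]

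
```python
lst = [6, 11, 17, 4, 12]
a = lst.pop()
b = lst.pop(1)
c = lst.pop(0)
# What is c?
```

After line 1: lst = [6, 11, 17, 4, 12]
After line 2 (pop() -> a = 12): lst = [6, 11, 17, 4]
After line 3 (pop(1) -> b = 11): lst = [6, 17, 4]
After line 4 (pop(0) -> c = 6): lst = [17, 4]

6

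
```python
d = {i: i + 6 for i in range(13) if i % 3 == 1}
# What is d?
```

{1: 7, 4: 10, 7: 13, 10: 16}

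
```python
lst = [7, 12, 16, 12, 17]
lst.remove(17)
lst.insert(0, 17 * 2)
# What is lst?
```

After line 1: lst = [7, 12, 16, 12, 17]
After line 2 (remove first 17): lst = [7, 12, 16, 12]
After line 3 (insert 34 at index 0): lst = [34, 7, 12, 16, 12]

[34, 7, 12, 16, 12]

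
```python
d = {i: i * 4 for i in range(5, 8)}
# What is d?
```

{5: 20, 6: 24, 7: 28}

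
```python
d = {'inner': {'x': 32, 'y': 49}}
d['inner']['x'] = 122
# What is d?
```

After line 1: d = {'inner': {'x': 32, 'y': 49}}
After line 2 (inner x overwritten): d = {'inner': {'x': 122, 'y': 49}}

{'inner': {'x': 122, 'y': 49}}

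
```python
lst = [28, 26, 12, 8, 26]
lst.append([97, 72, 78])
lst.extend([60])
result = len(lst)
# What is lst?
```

After line 1: lst = [28, 26, 12, 8, 26]
After line 2 (append adds [97, 72, 78] as single element): lst = [28, 26, 12, 8, 26, [97, 72, 78]]
After line 3 (extend unpacks [60], adds 60): lst = [28, 26, 12, 8, 26, [97, 72, 78], 60]
After line 4: result = len(lst) = 7

[28, 26, 12, 8, 26, [97, 72, 78], 60]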